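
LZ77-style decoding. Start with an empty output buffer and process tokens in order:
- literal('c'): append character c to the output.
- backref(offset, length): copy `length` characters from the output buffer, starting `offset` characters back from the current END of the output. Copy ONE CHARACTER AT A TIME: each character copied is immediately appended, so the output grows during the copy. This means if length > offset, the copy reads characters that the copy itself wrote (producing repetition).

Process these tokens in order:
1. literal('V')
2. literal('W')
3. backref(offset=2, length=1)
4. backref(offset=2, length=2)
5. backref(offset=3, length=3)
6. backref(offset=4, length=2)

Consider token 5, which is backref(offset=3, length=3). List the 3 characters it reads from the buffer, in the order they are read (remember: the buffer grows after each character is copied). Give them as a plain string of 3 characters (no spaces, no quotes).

Token 1: literal('V'). Output: "V"
Token 2: literal('W'). Output: "VW"
Token 3: backref(off=2, len=1). Copied 'V' from pos 0. Output: "VWV"
Token 4: backref(off=2, len=2). Copied 'WV' from pos 1. Output: "VWVWV"
Token 5: backref(off=3, len=3). Buffer before: "VWVWV" (len 5)
  byte 1: read out[2]='V', append. Buffer now: "VWVWVV"
  byte 2: read out[3]='W', append. Buffer now: "VWVWVVW"
  byte 3: read out[4]='V', append. Buffer now: "VWVWVVWV"

Answer: VWV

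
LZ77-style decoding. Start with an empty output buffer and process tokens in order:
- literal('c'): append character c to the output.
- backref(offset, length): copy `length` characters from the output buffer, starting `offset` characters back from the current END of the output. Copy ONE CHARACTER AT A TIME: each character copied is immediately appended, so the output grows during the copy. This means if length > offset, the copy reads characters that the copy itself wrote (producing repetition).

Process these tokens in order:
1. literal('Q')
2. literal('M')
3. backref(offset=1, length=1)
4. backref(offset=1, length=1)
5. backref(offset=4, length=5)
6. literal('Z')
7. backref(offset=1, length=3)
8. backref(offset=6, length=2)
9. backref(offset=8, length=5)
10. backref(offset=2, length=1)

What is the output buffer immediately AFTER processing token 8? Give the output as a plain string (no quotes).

Token 1: literal('Q'). Output: "Q"
Token 2: literal('M'). Output: "QM"
Token 3: backref(off=1, len=1). Copied 'M' from pos 1. Output: "QMM"
Token 4: backref(off=1, len=1). Copied 'M' from pos 2. Output: "QMMM"
Token 5: backref(off=4, len=5) (overlapping!). Copied 'QMMMQ' from pos 0. Output: "QMMMQMMMQ"
Token 6: literal('Z'). Output: "QMMMQMMMQZ"
Token 7: backref(off=1, len=3) (overlapping!). Copied 'ZZZ' from pos 9. Output: "QMMMQMMMQZZZZ"
Token 8: backref(off=6, len=2). Copied 'MQ' from pos 7. Output: "QMMMQMMMQZZZZMQ"

Answer: QMMMQMMMQZZZZMQ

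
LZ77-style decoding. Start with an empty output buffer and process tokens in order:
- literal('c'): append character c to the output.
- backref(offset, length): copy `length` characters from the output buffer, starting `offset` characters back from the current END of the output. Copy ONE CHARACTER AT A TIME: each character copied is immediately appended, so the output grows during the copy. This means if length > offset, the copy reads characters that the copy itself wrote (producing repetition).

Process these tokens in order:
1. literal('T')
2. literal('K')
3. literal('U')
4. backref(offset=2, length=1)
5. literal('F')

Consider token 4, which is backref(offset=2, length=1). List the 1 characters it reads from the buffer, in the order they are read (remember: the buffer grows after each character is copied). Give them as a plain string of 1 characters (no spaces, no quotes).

Token 1: literal('T'). Output: "T"
Token 2: literal('K'). Output: "TK"
Token 3: literal('U'). Output: "TKU"
Token 4: backref(off=2, len=1). Buffer before: "TKU" (len 3)
  byte 1: read out[1]='K', append. Buffer now: "TKUK"

Answer: K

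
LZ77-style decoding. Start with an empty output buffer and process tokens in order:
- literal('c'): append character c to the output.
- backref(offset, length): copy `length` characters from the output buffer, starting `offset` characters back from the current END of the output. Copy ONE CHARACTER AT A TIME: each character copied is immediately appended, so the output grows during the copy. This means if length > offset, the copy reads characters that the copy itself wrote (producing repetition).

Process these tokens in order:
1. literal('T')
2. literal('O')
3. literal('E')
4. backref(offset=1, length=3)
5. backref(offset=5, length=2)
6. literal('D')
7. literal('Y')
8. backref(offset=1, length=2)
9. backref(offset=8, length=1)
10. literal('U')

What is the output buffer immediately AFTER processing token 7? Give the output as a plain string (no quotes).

Answer: TOEEEEOEDY

Derivation:
Token 1: literal('T'). Output: "T"
Token 2: literal('O'). Output: "TO"
Token 3: literal('E'). Output: "TOE"
Token 4: backref(off=1, len=3) (overlapping!). Copied 'EEE' from pos 2. Output: "TOEEEE"
Token 5: backref(off=5, len=2). Copied 'OE' from pos 1. Output: "TOEEEEOE"
Token 6: literal('D'). Output: "TOEEEEOED"
Token 7: literal('Y'). Output: "TOEEEEOEDY"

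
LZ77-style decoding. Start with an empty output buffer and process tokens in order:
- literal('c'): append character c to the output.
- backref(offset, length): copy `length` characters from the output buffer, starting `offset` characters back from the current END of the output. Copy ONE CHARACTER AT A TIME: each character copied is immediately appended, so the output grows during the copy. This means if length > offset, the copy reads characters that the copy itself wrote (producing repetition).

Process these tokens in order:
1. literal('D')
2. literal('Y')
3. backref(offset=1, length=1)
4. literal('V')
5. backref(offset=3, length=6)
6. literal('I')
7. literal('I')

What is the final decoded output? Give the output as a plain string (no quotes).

Token 1: literal('D'). Output: "D"
Token 2: literal('Y'). Output: "DY"
Token 3: backref(off=1, len=1). Copied 'Y' from pos 1. Output: "DYY"
Token 4: literal('V'). Output: "DYYV"
Token 5: backref(off=3, len=6) (overlapping!). Copied 'YYVYYV' from pos 1. Output: "DYYVYYVYYV"
Token 6: literal('I'). Output: "DYYVYYVYYVI"
Token 7: literal('I'). Output: "DYYVYYVYYVII"

Answer: DYYVYYVYYVII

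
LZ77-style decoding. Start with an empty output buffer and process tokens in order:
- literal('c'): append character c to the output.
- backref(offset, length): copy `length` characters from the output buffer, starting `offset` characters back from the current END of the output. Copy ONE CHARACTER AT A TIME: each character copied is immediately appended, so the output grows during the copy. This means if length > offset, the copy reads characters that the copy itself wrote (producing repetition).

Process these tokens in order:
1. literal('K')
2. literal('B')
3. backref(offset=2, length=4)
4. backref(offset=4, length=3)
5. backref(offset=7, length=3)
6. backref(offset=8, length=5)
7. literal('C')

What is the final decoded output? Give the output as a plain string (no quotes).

Token 1: literal('K'). Output: "K"
Token 2: literal('B'). Output: "KB"
Token 3: backref(off=2, len=4) (overlapping!). Copied 'KBKB' from pos 0. Output: "KBKBKB"
Token 4: backref(off=4, len=3). Copied 'KBK' from pos 2. Output: "KBKBKBKBK"
Token 5: backref(off=7, len=3). Copied 'KBK' from pos 2. Output: "KBKBKBKBKKBK"
Token 6: backref(off=8, len=5). Copied 'KBKBK' from pos 4. Output: "KBKBKBKBKKBKKBKBK"
Token 7: literal('C'). Output: "KBKBKBKBKKBKKBKBKC"

Answer: KBKBKBKBKKBKKBKBKC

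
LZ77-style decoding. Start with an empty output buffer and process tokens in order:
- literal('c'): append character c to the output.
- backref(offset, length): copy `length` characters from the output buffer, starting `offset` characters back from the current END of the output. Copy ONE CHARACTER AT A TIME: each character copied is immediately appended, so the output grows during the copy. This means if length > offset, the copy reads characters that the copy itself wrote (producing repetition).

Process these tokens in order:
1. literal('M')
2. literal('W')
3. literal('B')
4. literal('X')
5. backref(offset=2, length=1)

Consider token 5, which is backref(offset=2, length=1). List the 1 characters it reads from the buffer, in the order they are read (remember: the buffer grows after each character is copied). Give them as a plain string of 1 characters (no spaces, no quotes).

Token 1: literal('M'). Output: "M"
Token 2: literal('W'). Output: "MW"
Token 3: literal('B'). Output: "MWB"
Token 4: literal('X'). Output: "MWBX"
Token 5: backref(off=2, len=1). Buffer before: "MWBX" (len 4)
  byte 1: read out[2]='B', append. Buffer now: "MWBXB"

Answer: B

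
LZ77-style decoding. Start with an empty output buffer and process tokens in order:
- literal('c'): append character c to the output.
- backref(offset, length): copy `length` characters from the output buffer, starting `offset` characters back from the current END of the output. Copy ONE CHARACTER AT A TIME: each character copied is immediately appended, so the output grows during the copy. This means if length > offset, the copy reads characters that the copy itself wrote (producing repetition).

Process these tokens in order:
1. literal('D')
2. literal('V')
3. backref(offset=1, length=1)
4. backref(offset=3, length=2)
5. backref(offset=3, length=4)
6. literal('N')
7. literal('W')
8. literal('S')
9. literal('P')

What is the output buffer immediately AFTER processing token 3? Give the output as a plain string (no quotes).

Token 1: literal('D'). Output: "D"
Token 2: literal('V'). Output: "DV"
Token 3: backref(off=1, len=1). Copied 'V' from pos 1. Output: "DVV"

Answer: DVV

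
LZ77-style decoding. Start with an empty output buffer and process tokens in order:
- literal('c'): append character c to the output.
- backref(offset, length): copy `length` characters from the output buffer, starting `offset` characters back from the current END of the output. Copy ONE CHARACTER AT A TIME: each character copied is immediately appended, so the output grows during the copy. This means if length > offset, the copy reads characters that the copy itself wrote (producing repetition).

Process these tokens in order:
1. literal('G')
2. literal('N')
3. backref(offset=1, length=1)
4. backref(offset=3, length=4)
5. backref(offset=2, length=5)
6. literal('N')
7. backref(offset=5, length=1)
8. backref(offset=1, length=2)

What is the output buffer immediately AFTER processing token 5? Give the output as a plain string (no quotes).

Answer: GNNGNNGNGNGN

Derivation:
Token 1: literal('G'). Output: "G"
Token 2: literal('N'). Output: "GN"
Token 3: backref(off=1, len=1). Copied 'N' from pos 1. Output: "GNN"
Token 4: backref(off=3, len=4) (overlapping!). Copied 'GNNG' from pos 0. Output: "GNNGNNG"
Token 5: backref(off=2, len=5) (overlapping!). Copied 'NGNGN' from pos 5. Output: "GNNGNNGNGNGN"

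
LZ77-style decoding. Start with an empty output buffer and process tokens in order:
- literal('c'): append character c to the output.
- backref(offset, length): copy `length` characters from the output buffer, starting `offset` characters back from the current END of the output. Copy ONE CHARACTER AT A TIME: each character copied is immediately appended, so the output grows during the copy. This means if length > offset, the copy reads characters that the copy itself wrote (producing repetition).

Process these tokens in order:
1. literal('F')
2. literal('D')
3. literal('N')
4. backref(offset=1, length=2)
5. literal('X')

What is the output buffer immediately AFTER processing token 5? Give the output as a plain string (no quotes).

Answer: FDNNNX

Derivation:
Token 1: literal('F'). Output: "F"
Token 2: literal('D'). Output: "FD"
Token 3: literal('N'). Output: "FDN"
Token 4: backref(off=1, len=2) (overlapping!). Copied 'NN' from pos 2. Output: "FDNNN"
Token 5: literal('X'). Output: "FDNNNX"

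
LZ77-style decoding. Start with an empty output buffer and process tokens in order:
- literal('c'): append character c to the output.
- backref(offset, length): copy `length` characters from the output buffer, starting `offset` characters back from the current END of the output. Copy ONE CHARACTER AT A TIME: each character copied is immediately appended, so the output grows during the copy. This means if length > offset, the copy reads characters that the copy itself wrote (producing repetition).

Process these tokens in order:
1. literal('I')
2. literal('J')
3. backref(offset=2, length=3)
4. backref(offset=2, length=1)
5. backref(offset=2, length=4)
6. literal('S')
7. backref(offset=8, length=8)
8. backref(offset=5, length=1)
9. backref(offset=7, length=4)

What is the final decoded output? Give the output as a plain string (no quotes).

Answer: IJIJIJIJIJSJIJIJIJSIJIJI

Derivation:
Token 1: literal('I'). Output: "I"
Token 2: literal('J'). Output: "IJ"
Token 3: backref(off=2, len=3) (overlapping!). Copied 'IJI' from pos 0. Output: "IJIJI"
Token 4: backref(off=2, len=1). Copied 'J' from pos 3. Output: "IJIJIJ"
Token 5: backref(off=2, len=4) (overlapping!). Copied 'IJIJ' from pos 4. Output: "IJIJIJIJIJ"
Token 6: literal('S'). Output: "IJIJIJIJIJS"
Token 7: backref(off=8, len=8). Copied 'JIJIJIJS' from pos 3. Output: "IJIJIJIJIJSJIJIJIJS"
Token 8: backref(off=5, len=1). Copied 'I' from pos 14. Output: "IJIJIJIJIJSJIJIJIJSI"
Token 9: backref(off=7, len=4). Copied 'JIJI' from pos 13. Output: "IJIJIJIJIJSJIJIJIJSIJIJI"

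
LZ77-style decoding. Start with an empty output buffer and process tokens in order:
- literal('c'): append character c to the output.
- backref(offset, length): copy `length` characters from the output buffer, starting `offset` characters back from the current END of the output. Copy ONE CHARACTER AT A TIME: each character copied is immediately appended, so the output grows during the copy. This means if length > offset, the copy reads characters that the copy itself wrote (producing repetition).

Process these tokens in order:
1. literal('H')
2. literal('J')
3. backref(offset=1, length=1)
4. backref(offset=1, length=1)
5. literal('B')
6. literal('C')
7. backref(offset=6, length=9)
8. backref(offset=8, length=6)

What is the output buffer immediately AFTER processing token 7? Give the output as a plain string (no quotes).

Token 1: literal('H'). Output: "H"
Token 2: literal('J'). Output: "HJ"
Token 3: backref(off=1, len=1). Copied 'J' from pos 1. Output: "HJJ"
Token 4: backref(off=1, len=1). Copied 'J' from pos 2. Output: "HJJJ"
Token 5: literal('B'). Output: "HJJJB"
Token 6: literal('C'). Output: "HJJJBC"
Token 7: backref(off=6, len=9) (overlapping!). Copied 'HJJJBCHJJ' from pos 0. Output: "HJJJBCHJJJBCHJJ"

Answer: HJJJBCHJJJBCHJJ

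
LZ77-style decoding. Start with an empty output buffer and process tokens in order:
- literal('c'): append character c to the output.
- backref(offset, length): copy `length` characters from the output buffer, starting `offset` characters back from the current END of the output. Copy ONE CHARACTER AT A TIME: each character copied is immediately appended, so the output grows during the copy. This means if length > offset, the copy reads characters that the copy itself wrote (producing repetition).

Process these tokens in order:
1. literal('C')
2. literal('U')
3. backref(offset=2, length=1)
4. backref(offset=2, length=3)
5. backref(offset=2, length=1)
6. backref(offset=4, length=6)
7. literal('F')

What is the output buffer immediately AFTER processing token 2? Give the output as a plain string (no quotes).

Token 1: literal('C'). Output: "C"
Token 2: literal('U'). Output: "CU"

Answer: CU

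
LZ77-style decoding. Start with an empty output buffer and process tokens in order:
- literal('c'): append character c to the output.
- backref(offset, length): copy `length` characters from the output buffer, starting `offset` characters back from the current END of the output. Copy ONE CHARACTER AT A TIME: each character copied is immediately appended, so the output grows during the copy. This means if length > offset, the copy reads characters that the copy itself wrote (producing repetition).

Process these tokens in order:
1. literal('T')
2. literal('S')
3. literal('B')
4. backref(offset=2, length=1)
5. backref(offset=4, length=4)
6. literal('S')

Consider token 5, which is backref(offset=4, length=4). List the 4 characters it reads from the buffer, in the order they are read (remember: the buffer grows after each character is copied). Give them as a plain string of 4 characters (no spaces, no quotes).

Token 1: literal('T'). Output: "T"
Token 2: literal('S'). Output: "TS"
Token 3: literal('B'). Output: "TSB"
Token 4: backref(off=2, len=1). Copied 'S' from pos 1. Output: "TSBS"
Token 5: backref(off=4, len=4). Buffer before: "TSBS" (len 4)
  byte 1: read out[0]='T', append. Buffer now: "TSBST"
  byte 2: read out[1]='S', append. Buffer now: "TSBSTS"
  byte 3: read out[2]='B', append. Buffer now: "TSBSTSB"
  byte 4: read out[3]='S', append. Buffer now: "TSBSTSBS"

Answer: TSBS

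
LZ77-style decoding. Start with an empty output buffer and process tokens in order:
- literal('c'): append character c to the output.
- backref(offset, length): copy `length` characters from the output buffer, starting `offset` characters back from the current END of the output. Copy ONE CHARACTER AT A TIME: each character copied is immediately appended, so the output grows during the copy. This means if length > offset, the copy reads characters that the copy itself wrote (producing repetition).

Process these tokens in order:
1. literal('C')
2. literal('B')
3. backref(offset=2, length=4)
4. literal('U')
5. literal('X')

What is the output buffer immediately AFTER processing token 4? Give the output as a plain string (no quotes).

Token 1: literal('C'). Output: "C"
Token 2: literal('B'). Output: "CB"
Token 3: backref(off=2, len=4) (overlapping!). Copied 'CBCB' from pos 0. Output: "CBCBCB"
Token 4: literal('U'). Output: "CBCBCBU"

Answer: CBCBCBU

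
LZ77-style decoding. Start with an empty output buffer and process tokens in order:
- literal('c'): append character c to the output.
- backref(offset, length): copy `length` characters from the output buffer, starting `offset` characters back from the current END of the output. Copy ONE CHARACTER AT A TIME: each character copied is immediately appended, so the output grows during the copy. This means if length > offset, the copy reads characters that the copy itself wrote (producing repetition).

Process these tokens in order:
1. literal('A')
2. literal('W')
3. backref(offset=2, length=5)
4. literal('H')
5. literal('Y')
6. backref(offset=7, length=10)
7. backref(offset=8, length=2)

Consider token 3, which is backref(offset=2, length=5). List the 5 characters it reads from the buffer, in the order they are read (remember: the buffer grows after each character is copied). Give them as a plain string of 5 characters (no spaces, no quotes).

Answer: AWAWA

Derivation:
Token 1: literal('A'). Output: "A"
Token 2: literal('W'). Output: "AW"
Token 3: backref(off=2, len=5). Buffer before: "AW" (len 2)
  byte 1: read out[0]='A', append. Buffer now: "AWA"
  byte 2: read out[1]='W', append. Buffer now: "AWAW"
  byte 3: read out[2]='A', append. Buffer now: "AWAWA"
  byte 4: read out[3]='W', append. Buffer now: "AWAWAW"
  byte 5: read out[4]='A', append. Buffer now: "AWAWAWA"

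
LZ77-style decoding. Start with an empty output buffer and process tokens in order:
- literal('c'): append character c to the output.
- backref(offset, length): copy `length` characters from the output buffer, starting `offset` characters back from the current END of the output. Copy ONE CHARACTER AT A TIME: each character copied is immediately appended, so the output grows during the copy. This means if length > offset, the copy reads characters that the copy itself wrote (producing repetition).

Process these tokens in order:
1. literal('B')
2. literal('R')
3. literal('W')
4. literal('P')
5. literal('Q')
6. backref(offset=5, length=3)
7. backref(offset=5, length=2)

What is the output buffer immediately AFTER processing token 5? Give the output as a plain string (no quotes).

Token 1: literal('B'). Output: "B"
Token 2: literal('R'). Output: "BR"
Token 3: literal('W'). Output: "BRW"
Token 4: literal('P'). Output: "BRWP"
Token 5: literal('Q'). Output: "BRWPQ"

Answer: BRWPQ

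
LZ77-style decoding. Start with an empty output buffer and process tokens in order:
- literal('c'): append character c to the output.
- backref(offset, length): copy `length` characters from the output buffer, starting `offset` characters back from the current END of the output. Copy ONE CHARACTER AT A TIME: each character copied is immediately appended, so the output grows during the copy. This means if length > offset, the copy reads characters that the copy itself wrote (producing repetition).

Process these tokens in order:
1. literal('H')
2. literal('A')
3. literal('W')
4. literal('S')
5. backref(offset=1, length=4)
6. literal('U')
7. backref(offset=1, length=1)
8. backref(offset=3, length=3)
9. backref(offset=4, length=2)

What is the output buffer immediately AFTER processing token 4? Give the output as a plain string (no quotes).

Token 1: literal('H'). Output: "H"
Token 2: literal('A'). Output: "HA"
Token 3: literal('W'). Output: "HAW"
Token 4: literal('S'). Output: "HAWS"

Answer: HAWS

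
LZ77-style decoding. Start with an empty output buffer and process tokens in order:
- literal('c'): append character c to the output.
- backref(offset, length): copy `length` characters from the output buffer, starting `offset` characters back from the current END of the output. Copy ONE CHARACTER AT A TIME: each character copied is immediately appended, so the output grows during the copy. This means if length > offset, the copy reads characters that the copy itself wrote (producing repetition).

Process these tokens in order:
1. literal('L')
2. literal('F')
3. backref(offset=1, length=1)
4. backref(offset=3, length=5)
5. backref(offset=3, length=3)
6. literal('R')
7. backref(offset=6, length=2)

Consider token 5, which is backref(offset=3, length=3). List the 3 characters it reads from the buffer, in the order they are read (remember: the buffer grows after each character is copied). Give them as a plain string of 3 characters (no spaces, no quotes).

Answer: FLF

Derivation:
Token 1: literal('L'). Output: "L"
Token 2: literal('F'). Output: "LF"
Token 3: backref(off=1, len=1). Copied 'F' from pos 1. Output: "LFF"
Token 4: backref(off=3, len=5) (overlapping!). Copied 'LFFLF' from pos 0. Output: "LFFLFFLF"
Token 5: backref(off=3, len=3). Buffer before: "LFFLFFLF" (len 8)
  byte 1: read out[5]='F', append. Buffer now: "LFFLFFLFF"
  byte 2: read out[6]='L', append. Buffer now: "LFFLFFLFFL"
  byte 3: read out[7]='F', append. Buffer now: "LFFLFFLFFLF"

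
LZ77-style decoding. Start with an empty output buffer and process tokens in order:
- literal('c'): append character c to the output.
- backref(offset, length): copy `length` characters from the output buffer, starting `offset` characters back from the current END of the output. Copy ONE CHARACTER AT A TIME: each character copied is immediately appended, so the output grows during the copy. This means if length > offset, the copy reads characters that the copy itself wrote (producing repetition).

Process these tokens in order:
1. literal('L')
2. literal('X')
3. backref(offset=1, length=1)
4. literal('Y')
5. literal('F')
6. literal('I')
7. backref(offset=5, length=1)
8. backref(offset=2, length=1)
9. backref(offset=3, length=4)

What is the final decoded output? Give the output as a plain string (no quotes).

Answer: LXXYFIXIIXII

Derivation:
Token 1: literal('L'). Output: "L"
Token 2: literal('X'). Output: "LX"
Token 3: backref(off=1, len=1). Copied 'X' from pos 1. Output: "LXX"
Token 4: literal('Y'). Output: "LXXY"
Token 5: literal('F'). Output: "LXXYF"
Token 6: literal('I'). Output: "LXXYFI"
Token 7: backref(off=5, len=1). Copied 'X' from pos 1. Output: "LXXYFIX"
Token 8: backref(off=2, len=1). Copied 'I' from pos 5. Output: "LXXYFIXI"
Token 9: backref(off=3, len=4) (overlapping!). Copied 'IXII' from pos 5. Output: "LXXYFIXIIXII"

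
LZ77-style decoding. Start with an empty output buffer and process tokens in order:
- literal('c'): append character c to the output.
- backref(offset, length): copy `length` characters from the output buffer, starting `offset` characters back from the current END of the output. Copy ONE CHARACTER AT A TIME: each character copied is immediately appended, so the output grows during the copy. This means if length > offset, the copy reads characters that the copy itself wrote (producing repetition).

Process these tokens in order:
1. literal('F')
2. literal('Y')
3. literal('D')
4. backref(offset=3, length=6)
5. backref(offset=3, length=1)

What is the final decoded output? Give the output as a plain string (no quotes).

Answer: FYDFYDFYDF

Derivation:
Token 1: literal('F'). Output: "F"
Token 2: literal('Y'). Output: "FY"
Token 3: literal('D'). Output: "FYD"
Token 4: backref(off=3, len=6) (overlapping!). Copied 'FYDFYD' from pos 0. Output: "FYDFYDFYD"
Token 5: backref(off=3, len=1). Copied 'F' from pos 6. Output: "FYDFYDFYDF"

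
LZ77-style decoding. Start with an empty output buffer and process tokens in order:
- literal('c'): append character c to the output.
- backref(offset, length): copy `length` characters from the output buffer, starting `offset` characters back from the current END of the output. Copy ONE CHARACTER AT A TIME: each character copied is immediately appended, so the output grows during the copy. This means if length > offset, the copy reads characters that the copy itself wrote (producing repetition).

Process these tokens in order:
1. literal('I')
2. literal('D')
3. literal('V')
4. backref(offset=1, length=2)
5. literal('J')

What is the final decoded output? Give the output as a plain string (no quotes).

Answer: IDVVVJ

Derivation:
Token 1: literal('I'). Output: "I"
Token 2: literal('D'). Output: "ID"
Token 3: literal('V'). Output: "IDV"
Token 4: backref(off=1, len=2) (overlapping!). Copied 'VV' from pos 2. Output: "IDVVV"
Token 5: literal('J'). Output: "IDVVVJ"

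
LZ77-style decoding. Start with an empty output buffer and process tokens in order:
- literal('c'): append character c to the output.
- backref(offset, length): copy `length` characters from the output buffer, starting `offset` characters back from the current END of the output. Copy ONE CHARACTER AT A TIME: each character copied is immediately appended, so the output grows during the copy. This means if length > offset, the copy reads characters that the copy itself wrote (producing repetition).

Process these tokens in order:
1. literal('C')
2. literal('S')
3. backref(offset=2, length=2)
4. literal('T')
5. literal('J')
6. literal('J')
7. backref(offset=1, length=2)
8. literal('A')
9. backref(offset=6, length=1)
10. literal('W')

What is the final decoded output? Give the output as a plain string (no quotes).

Token 1: literal('C'). Output: "C"
Token 2: literal('S'). Output: "CS"
Token 3: backref(off=2, len=2). Copied 'CS' from pos 0. Output: "CSCS"
Token 4: literal('T'). Output: "CSCST"
Token 5: literal('J'). Output: "CSCSTJ"
Token 6: literal('J'). Output: "CSCSTJJ"
Token 7: backref(off=1, len=2) (overlapping!). Copied 'JJ' from pos 6. Output: "CSCSTJJJJ"
Token 8: literal('A'). Output: "CSCSTJJJJA"
Token 9: backref(off=6, len=1). Copied 'T' from pos 4. Output: "CSCSTJJJJAT"
Token 10: literal('W'). Output: "CSCSTJJJJATW"

Answer: CSCSTJJJJATW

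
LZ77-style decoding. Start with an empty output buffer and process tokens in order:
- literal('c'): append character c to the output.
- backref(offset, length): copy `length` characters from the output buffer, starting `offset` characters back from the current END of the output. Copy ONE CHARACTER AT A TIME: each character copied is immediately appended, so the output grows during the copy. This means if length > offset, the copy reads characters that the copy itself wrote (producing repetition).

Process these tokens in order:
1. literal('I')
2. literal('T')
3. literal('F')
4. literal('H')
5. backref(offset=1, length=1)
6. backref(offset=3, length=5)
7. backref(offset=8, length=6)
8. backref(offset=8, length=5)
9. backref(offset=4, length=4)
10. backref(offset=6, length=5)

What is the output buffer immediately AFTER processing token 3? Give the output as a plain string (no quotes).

Answer: ITF

Derivation:
Token 1: literal('I'). Output: "I"
Token 2: literal('T'). Output: "IT"
Token 3: literal('F'). Output: "ITF"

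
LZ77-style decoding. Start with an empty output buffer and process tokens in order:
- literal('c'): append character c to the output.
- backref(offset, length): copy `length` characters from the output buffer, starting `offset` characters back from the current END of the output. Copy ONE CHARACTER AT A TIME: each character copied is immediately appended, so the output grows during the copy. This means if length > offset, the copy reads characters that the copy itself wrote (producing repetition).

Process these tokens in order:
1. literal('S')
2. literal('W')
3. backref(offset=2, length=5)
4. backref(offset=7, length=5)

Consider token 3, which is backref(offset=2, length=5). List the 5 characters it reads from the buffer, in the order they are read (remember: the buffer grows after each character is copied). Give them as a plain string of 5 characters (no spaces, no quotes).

Token 1: literal('S'). Output: "S"
Token 2: literal('W'). Output: "SW"
Token 3: backref(off=2, len=5). Buffer before: "SW" (len 2)
  byte 1: read out[0]='S', append. Buffer now: "SWS"
  byte 2: read out[1]='W', append. Buffer now: "SWSW"
  byte 3: read out[2]='S', append. Buffer now: "SWSWS"
  byte 4: read out[3]='W', append. Buffer now: "SWSWSW"
  byte 5: read out[4]='S', append. Buffer now: "SWSWSWS"

Answer: SWSWS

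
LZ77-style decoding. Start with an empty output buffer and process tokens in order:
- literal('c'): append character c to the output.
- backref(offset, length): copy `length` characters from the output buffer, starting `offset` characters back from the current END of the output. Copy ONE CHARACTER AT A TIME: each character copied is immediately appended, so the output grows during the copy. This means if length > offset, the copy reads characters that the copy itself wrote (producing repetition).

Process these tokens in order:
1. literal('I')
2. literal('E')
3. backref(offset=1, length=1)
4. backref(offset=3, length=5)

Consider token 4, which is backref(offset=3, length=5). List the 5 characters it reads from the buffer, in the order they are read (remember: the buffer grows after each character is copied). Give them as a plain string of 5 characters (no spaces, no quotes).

Token 1: literal('I'). Output: "I"
Token 2: literal('E'). Output: "IE"
Token 3: backref(off=1, len=1). Copied 'E' from pos 1. Output: "IEE"
Token 4: backref(off=3, len=5). Buffer before: "IEE" (len 3)
  byte 1: read out[0]='I', append. Buffer now: "IEEI"
  byte 2: read out[1]='E', append. Buffer now: "IEEIE"
  byte 3: read out[2]='E', append. Buffer now: "IEEIEE"
  byte 4: read out[3]='I', append. Buffer now: "IEEIEEI"
  byte 5: read out[4]='E', append. Buffer now: "IEEIEEIE"

Answer: IEEIE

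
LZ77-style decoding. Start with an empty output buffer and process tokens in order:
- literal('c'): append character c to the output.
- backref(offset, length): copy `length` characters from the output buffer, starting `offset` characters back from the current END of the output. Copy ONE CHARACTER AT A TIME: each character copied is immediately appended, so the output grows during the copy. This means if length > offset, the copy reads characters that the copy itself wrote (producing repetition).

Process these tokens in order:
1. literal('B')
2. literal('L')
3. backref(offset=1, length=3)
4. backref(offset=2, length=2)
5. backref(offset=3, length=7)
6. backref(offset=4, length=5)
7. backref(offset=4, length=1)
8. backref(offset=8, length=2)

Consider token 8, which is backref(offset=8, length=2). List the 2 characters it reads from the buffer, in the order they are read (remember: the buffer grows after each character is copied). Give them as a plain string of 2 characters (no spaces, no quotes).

Token 1: literal('B'). Output: "B"
Token 2: literal('L'). Output: "BL"
Token 3: backref(off=1, len=3) (overlapping!). Copied 'LLL' from pos 1. Output: "BLLLL"
Token 4: backref(off=2, len=2). Copied 'LL' from pos 3. Output: "BLLLLLL"
Token 5: backref(off=3, len=7) (overlapping!). Copied 'LLLLLLL' from pos 4. Output: "BLLLLLLLLLLLLL"
Token 6: backref(off=4, len=5) (overlapping!). Copied 'LLLLL' from pos 10. Output: "BLLLLLLLLLLLLLLLLLL"
Token 7: backref(off=4, len=1). Copied 'L' from pos 15. Output: "BLLLLLLLLLLLLLLLLLLL"
Token 8: backref(off=8, len=2). Buffer before: "BLLLLLLLLLLLLLLLLLLL" (len 20)
  byte 1: read out[12]='L', append. Buffer now: "BLLLLLLLLLLLLLLLLLLLL"
  byte 2: read out[13]='L', append. Buffer now: "BLLLLLLLLLLLLLLLLLLLLL"

Answer: LL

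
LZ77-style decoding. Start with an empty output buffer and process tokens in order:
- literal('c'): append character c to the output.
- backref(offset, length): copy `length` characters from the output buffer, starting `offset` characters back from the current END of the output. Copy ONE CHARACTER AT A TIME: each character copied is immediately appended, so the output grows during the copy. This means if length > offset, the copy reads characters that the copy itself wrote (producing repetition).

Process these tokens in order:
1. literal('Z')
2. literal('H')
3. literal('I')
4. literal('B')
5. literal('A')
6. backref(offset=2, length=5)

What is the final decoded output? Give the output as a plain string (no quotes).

Token 1: literal('Z'). Output: "Z"
Token 2: literal('H'). Output: "ZH"
Token 3: literal('I'). Output: "ZHI"
Token 4: literal('B'). Output: "ZHIB"
Token 5: literal('A'). Output: "ZHIBA"
Token 6: backref(off=2, len=5) (overlapping!). Copied 'BABAB' from pos 3. Output: "ZHIBABABAB"

Answer: ZHIBABABAB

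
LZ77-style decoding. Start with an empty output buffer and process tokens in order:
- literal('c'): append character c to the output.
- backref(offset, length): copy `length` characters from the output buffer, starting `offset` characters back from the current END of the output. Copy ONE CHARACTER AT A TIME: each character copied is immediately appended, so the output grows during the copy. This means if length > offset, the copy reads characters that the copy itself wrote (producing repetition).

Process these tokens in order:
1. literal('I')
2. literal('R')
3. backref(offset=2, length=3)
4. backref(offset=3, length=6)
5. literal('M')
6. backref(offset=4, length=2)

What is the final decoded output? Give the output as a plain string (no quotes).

Token 1: literal('I'). Output: "I"
Token 2: literal('R'). Output: "IR"
Token 3: backref(off=2, len=3) (overlapping!). Copied 'IRI' from pos 0. Output: "IRIRI"
Token 4: backref(off=3, len=6) (overlapping!). Copied 'IRIIRI' from pos 2. Output: "IRIRIIRIIRI"
Token 5: literal('M'). Output: "IRIRIIRIIRIM"
Token 6: backref(off=4, len=2). Copied 'IR' from pos 8. Output: "IRIRIIRIIRIMIR"

Answer: IRIRIIRIIRIMIR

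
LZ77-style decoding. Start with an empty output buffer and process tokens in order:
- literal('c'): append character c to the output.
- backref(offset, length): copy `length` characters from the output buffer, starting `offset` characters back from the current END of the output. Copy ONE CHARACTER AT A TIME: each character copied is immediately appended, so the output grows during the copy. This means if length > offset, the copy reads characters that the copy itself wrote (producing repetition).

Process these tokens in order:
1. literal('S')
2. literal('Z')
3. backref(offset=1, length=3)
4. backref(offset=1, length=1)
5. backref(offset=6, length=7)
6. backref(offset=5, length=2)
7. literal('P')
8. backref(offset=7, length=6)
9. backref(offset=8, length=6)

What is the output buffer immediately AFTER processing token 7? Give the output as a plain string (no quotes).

Answer: SZZZZZSZZZZZSZZP

Derivation:
Token 1: literal('S'). Output: "S"
Token 2: literal('Z'). Output: "SZ"
Token 3: backref(off=1, len=3) (overlapping!). Copied 'ZZZ' from pos 1. Output: "SZZZZ"
Token 4: backref(off=1, len=1). Copied 'Z' from pos 4. Output: "SZZZZZ"
Token 5: backref(off=6, len=7) (overlapping!). Copied 'SZZZZZS' from pos 0. Output: "SZZZZZSZZZZZS"
Token 6: backref(off=5, len=2). Copied 'ZZ' from pos 8. Output: "SZZZZZSZZZZZSZZ"
Token 7: literal('P'). Output: "SZZZZZSZZZZZSZZP"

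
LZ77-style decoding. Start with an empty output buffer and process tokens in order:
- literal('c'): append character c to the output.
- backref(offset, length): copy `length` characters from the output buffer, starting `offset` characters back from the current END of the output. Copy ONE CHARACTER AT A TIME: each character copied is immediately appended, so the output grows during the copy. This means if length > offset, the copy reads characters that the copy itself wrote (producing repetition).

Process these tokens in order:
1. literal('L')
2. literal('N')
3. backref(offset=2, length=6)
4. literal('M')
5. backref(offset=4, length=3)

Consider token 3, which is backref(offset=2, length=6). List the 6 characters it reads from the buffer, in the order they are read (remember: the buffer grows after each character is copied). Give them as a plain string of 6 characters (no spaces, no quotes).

Token 1: literal('L'). Output: "L"
Token 2: literal('N'). Output: "LN"
Token 3: backref(off=2, len=6). Buffer before: "LN" (len 2)
  byte 1: read out[0]='L', append. Buffer now: "LNL"
  byte 2: read out[1]='N', append. Buffer now: "LNLN"
  byte 3: read out[2]='L', append. Buffer now: "LNLNL"
  byte 4: read out[3]='N', append. Buffer now: "LNLNLN"
  byte 5: read out[4]='L', append. Buffer now: "LNLNLNL"
  byte 6: read out[5]='N', append. Buffer now: "LNLNLNLN"

Answer: LNLNLN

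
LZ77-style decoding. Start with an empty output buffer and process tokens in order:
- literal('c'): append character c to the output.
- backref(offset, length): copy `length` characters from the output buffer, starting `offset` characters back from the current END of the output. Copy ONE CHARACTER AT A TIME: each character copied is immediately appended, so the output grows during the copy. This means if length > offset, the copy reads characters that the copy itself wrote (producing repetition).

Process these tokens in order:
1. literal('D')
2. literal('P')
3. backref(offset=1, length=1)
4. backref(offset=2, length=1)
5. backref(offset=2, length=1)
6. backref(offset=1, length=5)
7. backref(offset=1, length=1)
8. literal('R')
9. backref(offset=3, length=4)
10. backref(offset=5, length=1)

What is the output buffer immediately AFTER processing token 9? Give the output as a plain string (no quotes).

Token 1: literal('D'). Output: "D"
Token 2: literal('P'). Output: "DP"
Token 3: backref(off=1, len=1). Copied 'P' from pos 1. Output: "DPP"
Token 4: backref(off=2, len=1). Copied 'P' from pos 1. Output: "DPPP"
Token 5: backref(off=2, len=1). Copied 'P' from pos 2. Output: "DPPPP"
Token 6: backref(off=1, len=5) (overlapping!). Copied 'PPPPP' from pos 4. Output: "DPPPPPPPPP"
Token 7: backref(off=1, len=1). Copied 'P' from pos 9. Output: "DPPPPPPPPPP"
Token 8: literal('R'). Output: "DPPPPPPPPPPR"
Token 9: backref(off=3, len=4) (overlapping!). Copied 'PPRP' from pos 9. Output: "DPPPPPPPPPPRPPRP"

Answer: DPPPPPPPPPPRPPRP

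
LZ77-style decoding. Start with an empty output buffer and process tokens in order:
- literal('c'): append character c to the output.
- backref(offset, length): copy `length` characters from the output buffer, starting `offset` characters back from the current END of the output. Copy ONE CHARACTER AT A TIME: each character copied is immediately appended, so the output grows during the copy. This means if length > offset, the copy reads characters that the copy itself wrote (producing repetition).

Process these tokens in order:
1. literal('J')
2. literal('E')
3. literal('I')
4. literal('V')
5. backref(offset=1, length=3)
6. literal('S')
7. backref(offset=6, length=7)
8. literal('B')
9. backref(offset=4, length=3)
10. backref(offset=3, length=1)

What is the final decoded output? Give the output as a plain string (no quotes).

Answer: JEIVVVVSIVVVVSIBVSIV

Derivation:
Token 1: literal('J'). Output: "J"
Token 2: literal('E'). Output: "JE"
Token 3: literal('I'). Output: "JEI"
Token 4: literal('V'). Output: "JEIV"
Token 5: backref(off=1, len=3) (overlapping!). Copied 'VVV' from pos 3. Output: "JEIVVVV"
Token 6: literal('S'). Output: "JEIVVVVS"
Token 7: backref(off=6, len=7) (overlapping!). Copied 'IVVVVSI' from pos 2. Output: "JEIVVVVSIVVVVSI"
Token 8: literal('B'). Output: "JEIVVVVSIVVVVSIB"
Token 9: backref(off=4, len=3). Copied 'VSI' from pos 12. Output: "JEIVVVVSIVVVVSIBVSI"
Token 10: backref(off=3, len=1). Copied 'V' from pos 16. Output: "JEIVVVVSIVVVVSIBVSIV"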